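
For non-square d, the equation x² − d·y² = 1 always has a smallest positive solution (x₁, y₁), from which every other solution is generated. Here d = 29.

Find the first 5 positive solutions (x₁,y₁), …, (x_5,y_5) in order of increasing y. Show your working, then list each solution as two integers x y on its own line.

√29 → a₀=5, period (2,1,1,2,10); ℓ=5 odd so k=9
a_0=5:  p_0=5·1+0=5,  q_0=5·0+1=1
…
a_2=1:  p_2=1·11+5=16,  q_2=1·2+1=3
a_3=1:  p_3=1·16+11=27,  q_3=1·3+2=5
a_4=2:  p_4=2·27+16=70,  q_4=2·5+3=13
a_5=10:  p_5=10·70+27=727,  q_5=10·13+5=135
a_6=2:  p_6=2·727+70=1524,  q_6=2·135+13=283
…
a_8=1:  p_8=1·2251+1524=3775,  q_8=1·418+283=701
a_9=2:  p_9=2·3775+2251=9801,  q_9=2·701+418=1820
(x₁, y₁) = (9801, 1820);  9801² − 29·1820² = 1 ✓
n=2: (9801,1820)∘(9801,1820) = (9801·9801+29·1820·1820, 9801·1820+1820·9801) = (192119201,35675640)
n=3: (192119201,35675640)∘(9801,1820) = (9801·192119201+29·1820·35675640, 9801·35675640+1820·192119201) = (3765920568201,699313893460)
n=4: (3765920568201,699313893460)∘(9801,1820) = (9801·3765920568201+29·1820·699313893460, 9801·699313893460+1820·3765920568201) = (73819574785756801,13707950903927280)
n=5: (73819574785756801,13707950903927280)∘(9801,1820) = (9801·73819574785756801+29·1820·13707950903927280, 9801·13707950903927280+1820·73819574785756801) = (1447011301184484245001,268703252919468649100)

9801 1820
192119201 35675640
3765920568201 699313893460
73819574785756801 13707950903927280
1447011301184484245001 268703252919468649100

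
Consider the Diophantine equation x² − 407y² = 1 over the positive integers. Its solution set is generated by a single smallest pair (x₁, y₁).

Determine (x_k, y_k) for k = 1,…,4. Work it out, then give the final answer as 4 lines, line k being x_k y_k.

d=407: √d = [20; 5,1,2,1,5,40] (ℓ=6, even), read p_5/q_5
a_0=20:  p_0=20·1+0=20,  q_0=20·0+1=1
a_1=5:  p_1=5·20+1=101,  q_1=5·1+0=5
a_2=1:  p_2=1·101+20=121,  q_2=1·5+1=6
a_3=2:  p_3=2·121+101=343,  q_3=2·6+5=17
a_4=1:  p_4=1·343+121=464,  q_4=1·17+6=23
a_5=5:  p_5=5·464+343=2663,  q_5=5·23+17=132
fundamental: x₁=2663, y₁=132  (since 7091569 − 407·17424 = 1)
(2663+132√407)^2 = 14183137 + 703032√407
(2663+132√407)^3 = 75539384999 + 3744348300√407
(2663+132√407)^4 = 402322750321537 + 19942398342768√407

2663 132
14183137 703032
75539384999 3744348300
402322750321537 19942398342768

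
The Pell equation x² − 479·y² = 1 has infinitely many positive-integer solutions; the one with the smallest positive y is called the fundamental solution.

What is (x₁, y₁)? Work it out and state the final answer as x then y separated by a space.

[21; 1,7,1,3,2,21,2,3,1,7,1,42] for √479; ℓ=12 ⇒ convergent index 11
a_0=21:  p_0=21·1+0=21,  q_0=21·0+1=1
a_1=1:  p_1=1·21+1=22,  q_1=1·1+0=1
a_2=7:  p_2=7·22+21=175,  q_2=7·1+1=8
a_3=1:  p_3=1·175+22=197,  q_3=1·8+1=9
…
a_5=2:  p_5=2·766+197=1729,  q_5=2·35+9=79
a_6=21:  p_6=21·1729+766=37075,  q_6=21·79+35=1694
…
a_8=3:  p_8=3·75879+37075=264712,  q_8=3·3467+1694=12095
a_9=1:  p_9=1·264712+75879=340591,  q_9=1·12095+3467=15562
a_10=7:  p_10=7·340591+264712=2648849,  q_10=7·15562+12095=121029
a_11=1:  p_11=1·2648849+340591=2989440,  q_11=1·121029+15562=136591
fundamental: x₁=2989440, y₁=136591  (since 8936751513600 − 479·18657101281 = 1)

2989440 136591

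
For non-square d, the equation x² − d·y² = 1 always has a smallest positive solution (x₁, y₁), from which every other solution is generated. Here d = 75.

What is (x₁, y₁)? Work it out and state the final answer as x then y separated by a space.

√75 → a₀=8, period (1,1,1,16); ℓ=4 even so k=3
a_0=8:  p_0=8·1+0=8,  q_0=8·0+1=1
…
a_2=1:  p_2=1·9+8=17,  q_2=1·1+1=2
a_3=1:  p_3=1·17+9=26,  q_3=1·2+1=3
fundamental: x₁=26, y₁=3  (since 676 − 75·9 = 1)

26 3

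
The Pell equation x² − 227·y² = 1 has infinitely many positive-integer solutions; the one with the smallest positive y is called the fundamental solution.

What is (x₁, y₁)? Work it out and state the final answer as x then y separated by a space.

√227 → a₀=15, period (15,30); ℓ=2 even so k=1
k=0  a_k=15  p_k/q_k = 15/1
k=1  a_k=15  p_k/q_k = 226/15
(x₁, y₁) = (226, 15);  226² − 227·15² = 1 ✓

226 15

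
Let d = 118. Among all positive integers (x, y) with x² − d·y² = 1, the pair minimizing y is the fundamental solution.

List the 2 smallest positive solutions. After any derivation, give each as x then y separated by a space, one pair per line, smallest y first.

306917 28254
188396089777 17343265836

√118 → a₀=10, period (1,6,3,2,10,2,3,6,1,20); ℓ=10 even so k=9
k=0  a_k=10  p_k/q_k = 10/1
…
k=3  a_k=3  p_k/q_k = 239/22
k=4  a_k=2  p_k/q_k = 554/51
…
k=8  a_k=6  p_k/q_k = 264802/24377
k=9  a_k=1  p_k/q_k = 306917/28254
→ (306917, 28254).  Check: 306917²=94198044889, 118·28254²=94198044888, difference 1.
(306917+28254√118)^2 = 188396089777 + 17343265836√118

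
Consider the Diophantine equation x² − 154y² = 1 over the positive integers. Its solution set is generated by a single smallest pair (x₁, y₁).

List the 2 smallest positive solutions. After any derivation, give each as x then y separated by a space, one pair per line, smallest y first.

21295 1716
906954049 73084440

√154 → a₀=12, period (2,2,3,1,2,1,3,2,2,24); ℓ=10 even so k=9
i=0: a=12 ⇒ p=12, q=1
…
i=2: a=2 ⇒ p=62, q=5
…
i=4: a=1 ⇒ p=273, q=22
i=5: a=2 ⇒ p=757, q=61
…
i=7: a=3 ⇒ p=3847, q=310
i=8: a=2 ⇒ p=8724, q=703
i=9: a=2 ⇒ p=21295, q=1716
(x₁, y₁) = (21295, 1716);  21295² − 154·1716² = 1 ✓
k=2:  x_2 = 21295·21295+154·1716·1716 = 906954049,  y_2 = 21295·1716+1716·21295 = 73084440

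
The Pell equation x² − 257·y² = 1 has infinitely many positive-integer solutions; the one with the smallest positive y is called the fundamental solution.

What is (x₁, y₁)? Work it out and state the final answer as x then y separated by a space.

513 32

[16; 32] for √257; ℓ=1 ⇒ convergent index 1
a_0=16:  p_0=16·1+0=16,  q_0=16·0+1=1
a_1=32:  p_1=32·16+1=513,  q_1=32·1+0=32
(x₁, y₁) = (513, 32);  513² − 257·32² = 1 ✓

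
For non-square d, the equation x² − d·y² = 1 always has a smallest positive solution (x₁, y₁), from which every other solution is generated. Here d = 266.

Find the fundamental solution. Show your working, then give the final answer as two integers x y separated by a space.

685 42

d=266: √d = [16; 3,4,3,32] (ℓ=4, even), read p_3/q_3
step 0: (16, 1)  from 16·(1,0) + (0,1)
step 1: (49, 3)  from 3·(16,1) + (1,0)
step 2: (212, 13)  from 4·(49,3) + (16,1)
step 3: (685, 42)  from 3·(212,13) + (49,3)
→ (685, 42).  Check: 685²=469225, 266·42²=469224, difference 1.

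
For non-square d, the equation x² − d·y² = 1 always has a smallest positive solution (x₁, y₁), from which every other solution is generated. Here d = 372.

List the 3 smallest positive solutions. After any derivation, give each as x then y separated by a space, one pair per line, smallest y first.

12151 630
295293601 15310260
7176225079351 372069937890

d=372: √d = [19; 3,2,12,2,3,38] (ℓ=6, even), read p_5/q_5
k=0  a_k=19  p_k/q_k = 19/1
…
k=3  a_k=12  p_k/q_k = 1678/87
k=4  a_k=2  p_k/q_k = 3491/181
k=5  a_k=3  p_k/q_k = 12151/630
(x₁, y₁) = (12151, 630);  12151² − 372·630² = 1 ✓
(12151+630√372)^2 = 295293601 + 15310260√372
(12151+630√372)^3 = 7176225079351 + 372069937890√372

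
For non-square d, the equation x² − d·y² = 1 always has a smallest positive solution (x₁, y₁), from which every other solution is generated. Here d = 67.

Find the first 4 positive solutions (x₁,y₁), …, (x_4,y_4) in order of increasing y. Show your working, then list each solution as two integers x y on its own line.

d=67: √d = [8; 5,2,1,1,7,1,1,2,5,16] (ℓ=10, even), read p_9/q_9
step 0: (8, 1)  from 8·(1,0) + (0,1)
step 1: (41, 5)  from 5·(8,1) + (1,0)
…
step 4: (221, 27)  from 1·(131,16) + (90,11)
step 5: (1678, 205)  from 7·(221,27) + (131,16)
step 6: (1899, 232)  from 1·(1678,205) + (221,27)
step 7: (3577, 437)  from 1·(1899,232) + (1678,205)
step 8: (9053, 1106)  from 2·(3577,437) + (1899,232)
step 9: (48842, 5967)  from 5·(9053,1106) + (3577,437)
→ (48842, 5967).  Check: 48842²=2385540964, 67·5967²=2385540963, difference 1.
n=2: (48842,5967)∘(48842,5967) = (48842·48842+67·5967·5967, 48842·5967+5967·48842) = (4771081927,582880428)
n=3: (4771081927,582880428)∘(48842,5967) = (48842·4771081927+67·5967·582880428, 48842·582880428+5967·4771081927) = (466058366908226,56938091722785)
n=4: (466058366908226,56938091722785)∘(48842,5967) = (48842·466058366908226+67·5967·56938091722785, 48842·56938091722785+5967·466058366908226) = (45526445508292066657,5561940551265649512)

48842 5967
4771081927 582880428
466058366908226 56938091722785
45526445508292066657 5561940551265649512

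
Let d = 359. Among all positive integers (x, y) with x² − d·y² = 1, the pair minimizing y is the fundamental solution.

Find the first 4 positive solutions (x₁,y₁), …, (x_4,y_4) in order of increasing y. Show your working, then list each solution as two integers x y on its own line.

d=359: √d = [18; 1,17,1,36] (ℓ=4, even), read p_3/q_3
step 0: (18, 1)  from 18·(1,0) + (0,1)
step 1: (19, 1)  from 1·(18,1) + (1,0)
step 2: (341, 18)  from 17·(19,1) + (18,1)
step 3: (360, 19)  from 1·(341,18) + (19,1)
→ (360, 19).  Check: 360²=129600, 359·19²=129599, difference 1.
n=2: (360,19)∘(360,19) = (360·360+359·19·19, 360·19+19·360) = (259199,13680)
n=3: (259199,13680)∘(360,19) = (360·259199+359·19·13680, 360·13680+19·259199) = (186622920,9849581)
n=4: (186622920,9849581)∘(360,19) = (360·186622920+359·19·9849581, 360·9849581+19·186622920) = (134368243201,7091684640)

360 19
259199 13680
186622920 9849581
134368243201 7091684640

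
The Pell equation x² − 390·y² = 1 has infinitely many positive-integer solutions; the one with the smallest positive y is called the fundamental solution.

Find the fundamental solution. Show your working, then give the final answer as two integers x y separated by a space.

d=390: √d = [19; 1,2,1,38] (ℓ=4, even), read p_3/q_3
step 0: (19, 1)  from 19·(1,0) + (0,1)
step 1: (20, 1)  from 1·(19,1) + (1,0)
step 2: (59, 3)  from 2·(20,1) + (19,1)
step 3: (79, 4)  from 1·(59,3) + (20,1)
fundamental: x₁=79, y₁=4  (since 6241 − 390·16 = 1)

79 4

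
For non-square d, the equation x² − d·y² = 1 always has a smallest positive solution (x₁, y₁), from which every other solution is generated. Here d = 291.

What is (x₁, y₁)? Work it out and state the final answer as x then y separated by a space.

290 17

[17; 17,34] for √291; ℓ=2 ⇒ convergent index 1
i=0: a=17 ⇒ p=17, q=1
i=1: a=17 ⇒ p=290, q=17
fundamental: x₁=290, y₁=17  (since 84100 − 291·289 = 1)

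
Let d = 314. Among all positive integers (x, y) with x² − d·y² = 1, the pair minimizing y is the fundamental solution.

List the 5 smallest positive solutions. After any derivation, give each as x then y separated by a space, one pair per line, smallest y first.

392499 22150
308110930001 17387705700
241866463828532499 13649314199066450
189864690372162243720001 10714684347621377411400
149043402212524750531884812499 8411005783500436710995110750

[17; 1,2,1,1,2,1,34] for √314; ℓ=7 ⇒ convergent index 13
a_0=17:  p_0=17·1+0=17,  q_0=17·0+1=1
a_1=1:  p_1=1·17+1=18,  q_1=1·1+0=1
a_2=2:  p_2=2·18+17=53,  q_2=2·1+1=3
a_3=1:  p_3=1·53+18=71,  q_3=1·3+1=4
a_4=1:  p_4=1·71+53=124,  q_4=1·4+3=7
…
a_7=34:  p_7=34·443+319=15381,  q_7=34·25+18=868
a_8=1:  p_8=1·15381+443=15824,  q_8=1·868+25=893
a_9=2:  p_9=2·15824+15381=47029,  q_9=2·893+868=2654
…
a_12=2:  p_12=2·109882+62853=282617,  q_12=2·6201+3547=15949
a_13=1:  p_13=1·282617+109882=392499,  q_13=1·15949+6201=22150
(x₁, y₁) = (392499, 22150);  392499² − 314·22150² = 1 ✓
(x_2, y_2) = (392499·392499 + 314·22150·22150, 392499·22150 + 22150·392499) = (308110930001, 17387705700)
(x_3, y_3) = (392499·308110930001 + 314·22150·17387705700, 392499·17387705700 + 22150·308110930001) = (241866463828532499, 13649314199066450)
(x_4, y_4) = (392499·241866463828532499 + 314·22150·13649314199066450, 392499·13649314199066450 + 22150·241866463828532499) = (189864690372162243720001, 10714684347621377411400)
(x_5, y_5) = (392499·189864690372162243720001 + 314·22150·10714684347621377411400, 392499·10714684347621377411400 + 22150·189864690372162243720001) = (149043402212524750531884812499, 8411005783500436710995110750)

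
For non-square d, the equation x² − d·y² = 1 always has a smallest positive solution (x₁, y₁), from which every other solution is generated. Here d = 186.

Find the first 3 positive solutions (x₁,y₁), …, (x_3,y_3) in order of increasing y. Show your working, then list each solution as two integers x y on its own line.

7501 550
112530001 8251100
1688175067501 123783001650

d=186: √d = [13; 1,1,1,3,4,3,1,1,1,26] (ℓ=10, even), read p_9/q_9
a_0=13:  p_0=13·1+0=13,  q_0=13·0+1=1
…
a_2=1:  p_2=1·14+13=27,  q_2=1·1+1=2
…
a_5=4:  p_5=4·150+41=641,  q_5=4·11+3=47
a_6=3:  p_6=3·641+150=2073,  q_6=3·47+11=152
a_7=1:  p_7=1·2073+641=2714,  q_7=1·152+47=199
a_8=1:  p_8=1·2714+2073=4787,  q_8=1·199+152=351
a_9=1:  p_9=1·4787+2714=7501,  q_9=1·351+199=550
→ (7501, 550).  Check: 7501²=56265001, 186·550²=56265000, difference 1.
(7501+550√186)^2 = 112530001 + 8251100√186
(7501+550√186)^3 = 1688175067501 + 123783001650√186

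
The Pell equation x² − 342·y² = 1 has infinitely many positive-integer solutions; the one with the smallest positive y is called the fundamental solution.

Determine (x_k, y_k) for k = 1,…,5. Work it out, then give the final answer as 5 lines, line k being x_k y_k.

√342 = [18; 2,36, …], period ℓ=2 (even) → k=1
step 0: (18, 1)  from 18·(1,0) + (0,1)
step 1: (37, 2)  from 2·(18,1) + (1,0)
(x₁, y₁) = (37, 2);  37² − 342·2² = 1 ✓
n=2: (37,2)∘(37,2) = (37·37+342·2·2, 37·2+2·37) = (2737,148)
n=3: (2737,148)∘(37,2) = (37·2737+342·2·148, 37·148+2·2737) = (202501,10950)
n=4: (202501,10950)∘(37,2) = (37·202501+342·2·10950, 37·10950+2·202501) = (14982337,810152)
n=5: (14982337,810152)∘(37,2) = (37·14982337+342·2·810152, 37·810152+2·14982337) = (1108490437,59940298)

37 2
2737 148
202501 10950
14982337 810152
1108490437 59940298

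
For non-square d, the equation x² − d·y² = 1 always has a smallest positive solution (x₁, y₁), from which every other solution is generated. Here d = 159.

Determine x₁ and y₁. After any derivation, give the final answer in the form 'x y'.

1324 105

[12; 1,1,1,1,3,1,1,1,1,24] for √159; ℓ=10 ⇒ convergent index 9
step 0: (12, 1)  from 12·(1,0) + (0,1)
…
step 4: (63, 5)  from 1·(38,3) + (25,2)
step 5: (227, 18)  from 3·(63,5) + (38,3)
…
step 7: (517, 41)  from 1·(290,23) + (227,18)
step 8: (807, 64)  from 1·(517,41) + (290,23)
step 9: (1324, 105)  from 1·(807,64) + (517,41)
→ (1324, 105).  Check: 1324²=1752976, 159·105²=1752975, difference 1.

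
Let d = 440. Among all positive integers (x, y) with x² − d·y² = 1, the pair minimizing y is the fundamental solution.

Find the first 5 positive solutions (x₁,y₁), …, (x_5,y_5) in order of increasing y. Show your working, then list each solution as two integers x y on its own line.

√440 = [20; 1,40, …], period ℓ=2 (even) → k=1
k=0  a_k=20  p_k/q_k = 20/1
k=1  a_k=1  p_k/q_k = 21/1
fundamental: x₁=21, y₁=1  (since 441 − 440·1 = 1)
(x_2, y_2) = (21·21 + 440·1·1, 21·1 + 1·21) = (881, 42)
(x_3, y_3) = (21·881 + 440·1·42, 21·42 + 1·881) = (36981, 1763)
(x_4, y_4) = (21·36981 + 440·1·1763, 21·1763 + 1·36981) = (1552321, 74004)
(x_5, y_5) = (21·1552321 + 440·1·74004, 21·74004 + 1·1552321) = (65160501, 3106405)

21 1
881 42
36981 1763
1552321 74004
65160501 3106405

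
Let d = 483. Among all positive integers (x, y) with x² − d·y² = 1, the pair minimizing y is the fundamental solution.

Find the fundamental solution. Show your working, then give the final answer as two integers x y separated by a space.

22 1

[21; 1,42] for √483; ℓ=2 ⇒ convergent index 1
i=0: a=21 ⇒ p=21, q=1
i=1: a=1 ⇒ p=22, q=1
→ (22, 1).  Check: 22²=484, 483·1²=483, difference 1.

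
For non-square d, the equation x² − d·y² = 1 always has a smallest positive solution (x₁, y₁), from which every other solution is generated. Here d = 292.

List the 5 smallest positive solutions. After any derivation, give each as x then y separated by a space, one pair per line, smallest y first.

2281249 133500
10408194000001 609093483000
47487364308614281249 2778987798000400500
216661004683313632776000001 12679126270400622186966000
988515400545561595548925838281249 57848488250447518938990000667500

[17; 11,2,1,3,8,3,1,2,11,34] for √292; ℓ=10 ⇒ convergent index 9
a_0=17:  p_0=17·1+0=17,  q_0=17·0+1=1
…
a_2=2:  p_2=2·188+17=393,  q_2=2·11+1=23
…
a_6=3:  p_6=3·17669+2136=55143,  q_6=3·1034+125=3227
a_7=1:  p_7=1·55143+17669=72812,  q_7=1·3227+1034=4261
a_8=2:  p_8=2·72812+55143=200767,  q_8=2·4261+3227=11749
a_9=11:  p_9=11·200767+72812=2281249,  q_9=11·11749+4261=133500
fundamental: x₁=2281249, y₁=133500  (since 5204097000001 − 292·17822250000 = 1)
n=2: (2281249,133500)∘(2281249,133500) = (2281249·2281249+292·133500·133500, 2281249·133500+133500·2281249) = (10408194000001,609093483000)
n=3: (10408194000001,609093483000)∘(2281249,133500) = (2281249·10408194000001+292·133500·609093483000, 2281249·609093483000+133500·10408194000001) = (47487364308614281249,2778987798000400500)
n=4: (47487364308614281249,2778987798000400500)∘(2281249,133500) = (2281249·47487364308614281249+292·133500·2778987798000400500, 2281249·2778987798000400500+133500·47487364308614281249) = (216661004683313632776000001,12679126270400622186966000)
n=5: (216661004683313632776000001,12679126270400622186966000)∘(2281249,133500) = (2281249·216661004683313632776000001+292·133500·12679126270400622186966000, 2281249·12679126270400622186966000+133500·216661004683313632776000001) = (988515400545561595548925838281249,57848488250447518938990000667500)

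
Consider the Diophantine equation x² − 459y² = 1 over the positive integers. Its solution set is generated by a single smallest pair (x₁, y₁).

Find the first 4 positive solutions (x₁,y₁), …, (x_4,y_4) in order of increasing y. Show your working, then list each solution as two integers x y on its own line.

499850 23331
499700044999 23324000700
499550134985000450 23317003499766669
499400269944005249820001 23310008398693414998600

[21; 2,2,1,4,21,4,1,2,2,42] for √459; ℓ=10 ⇒ convergent index 9
a_0=21:  p_0=21·1+0=21,  q_0=21·0+1=1
…
a_2=2:  p_2=2·43+21=107,  q_2=2·2+1=5
…
a_4=4:  p_4=4·150+107=707,  q_4=4·7+5=33
a_5=21:  p_5=21·707+150=14997,  q_5=21·33+7=700
…
a_7=1:  p_7=1·60695+14997=75692,  q_7=1·2833+700=3533
a_8=2:  p_8=2·75692+60695=212079,  q_8=2·3533+2833=9899
a_9=2:  p_9=2·212079+75692=499850,  q_9=2·9899+3533=23331
→ (499850, 23331).  Check: 499850²=249850022500, 459·23331²=249850022499, difference 1.
(x_2, y_2) = (499850·499850 + 459·23331·23331, 499850·23331 + 23331·499850) = (499700044999, 23324000700)
(x_3, y_3) = (499850·499700044999 + 459·23331·23324000700, 499850·23324000700 + 23331·499700044999) = (499550134985000450, 23317003499766669)
(x_4, y_4) = (499850·499550134985000450 + 459·23331·23317003499766669, 499850·23317003499766669 + 23331·499550134985000450) = (499400269944005249820001, 23310008398693414998600)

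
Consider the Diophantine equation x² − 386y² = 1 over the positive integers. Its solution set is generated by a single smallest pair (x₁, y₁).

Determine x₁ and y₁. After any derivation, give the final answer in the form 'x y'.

√386 = [19; 1,1,1,4,1,18,1,4,1,1,1,38, …], period ℓ=12 (even) → k=11
i=0: a=19 ⇒ p=19, q=1
i=1: a=1 ⇒ p=20, q=1
…
i=3: a=1 ⇒ p=59, q=3
i=4: a=4 ⇒ p=275, q=14
i=5: a=1 ⇒ p=334, q=17
i=6: a=18 ⇒ p=6287, q=320
…
i=8: a=4 ⇒ p=32771, q=1668
i=9: a=1 ⇒ p=39392, q=2005
i=10: a=1 ⇒ p=72163, q=3673
i=11: a=1 ⇒ p=111555, q=5678
fundamental: x₁=111555, y₁=5678  (since 12444518025 − 386·32239684 = 1)

111555 5678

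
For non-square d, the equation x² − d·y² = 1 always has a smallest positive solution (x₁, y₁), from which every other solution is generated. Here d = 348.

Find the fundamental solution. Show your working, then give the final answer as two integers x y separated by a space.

1567 84

√348 → a₀=18, period (1,1,1,8,1,1,1,36); ℓ=8 even so k=7
step 0: (18, 1)  from 18·(1,0) + (0,1)
…
step 4: (485, 26)  from 8·(56,3) + (37,2)
step 5: (541, 29)  from 1·(485,26) + (56,3)
step 6: (1026, 55)  from 1·(541,29) + (485,26)
step 7: (1567, 84)  from 1·(1026,55) + (541,29)
(x₁, y₁) = (1567, 84);  1567² − 348·84² = 1 ✓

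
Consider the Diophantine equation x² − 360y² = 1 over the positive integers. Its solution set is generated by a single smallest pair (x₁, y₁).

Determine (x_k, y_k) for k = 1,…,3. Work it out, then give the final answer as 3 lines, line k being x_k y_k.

19 1
721 38
27379 1443

[18; 1,36] for √360; ℓ=2 ⇒ convergent index 1
k=0  a_k=18  p_k/q_k = 18/1
k=1  a_k=1  p_k/q_k = 19/1
→ (19, 1).  Check: 19²=361, 360·1²=360, difference 1.
n=2: (19,1)∘(19,1) = (19·19+360·1·1, 19·1+1·19) = (721,38)
n=3: (721,38)∘(19,1) = (19·721+360·1·38, 19·38+1·721) = (27379,1443)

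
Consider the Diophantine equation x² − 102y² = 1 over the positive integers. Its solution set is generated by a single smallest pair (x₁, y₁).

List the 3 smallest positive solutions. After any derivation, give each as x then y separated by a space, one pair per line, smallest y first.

√102 = [10; 10,20, …], period ℓ=2 (even) → k=1
k=0  a_k=10  p_k/q_k = 10/1
k=1  a_k=10  p_k/q_k = 101/10
fundamental: x₁=101, y₁=10  (since 10201 − 102·100 = 1)
(x_2, y_2) = (101·101 + 102·10·10, 101·10 + 10·101) = (20401, 2020)
(x_3, y_3) = (101·20401 + 102·10·2020, 101·2020 + 10·20401) = (4120901, 408030)

101 10
20401 2020
4120901 408030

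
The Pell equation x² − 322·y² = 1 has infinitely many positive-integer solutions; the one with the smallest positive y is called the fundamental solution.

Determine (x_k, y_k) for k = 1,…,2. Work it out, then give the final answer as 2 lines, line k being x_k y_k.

√322 = [17; 1,16,1,34, …], period ℓ=4 (even) → k=3
step 0: (17, 1)  from 17·(1,0) + (0,1)
…
step 2: (305, 17)  from 16·(18,1) + (17,1)
step 3: (323, 18)  from 1·(305,17) + (18,1)
fundamental: x₁=323, y₁=18  (since 104329 − 322·324 = 1)
n=2: (323,18)∘(323,18) = (323·323+322·18·18, 323·18+18·323) = (208657,11628)

323 18
208657 11628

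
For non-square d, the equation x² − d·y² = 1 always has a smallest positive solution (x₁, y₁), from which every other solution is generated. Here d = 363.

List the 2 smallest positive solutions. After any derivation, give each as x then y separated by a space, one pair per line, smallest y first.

362 19
262087 13756

√363 = [19; 19,38, …], period ℓ=2 (even) → k=1
step 0: (19, 1)  from 19·(1,0) + (0,1)
step 1: (362, 19)  from 19·(19,1) + (1,0)
(x₁, y₁) = (362, 19);  362² − 363·19² = 1 ✓
n=2: (362,19)∘(362,19) = (362·362+363·19·19, 362·19+19·362) = (262087,13756)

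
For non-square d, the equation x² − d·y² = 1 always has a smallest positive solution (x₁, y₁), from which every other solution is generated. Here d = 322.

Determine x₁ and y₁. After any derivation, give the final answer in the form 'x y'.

323 18

√322 → a₀=17, period (1,16,1,34); ℓ=4 even so k=3
a_0=17:  p_0=17·1+0=17,  q_0=17·0+1=1
a_1=1:  p_1=1·17+1=18,  q_1=1·1+0=1
a_2=16:  p_2=16·18+17=305,  q_2=16·1+1=17
a_3=1:  p_3=1·305+18=323,  q_3=1·17+1=18
(x₁, y₁) = (323, 18);  323² − 322·18² = 1 ✓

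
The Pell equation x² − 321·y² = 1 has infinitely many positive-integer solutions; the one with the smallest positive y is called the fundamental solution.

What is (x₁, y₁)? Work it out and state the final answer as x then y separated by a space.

√321 = [17; 1,10,1,34, …], period ℓ=4 (even) → k=3
a_0=17:  p_0=17·1+0=17,  q_0=17·0+1=1
a_1=1:  p_1=1·17+1=18,  q_1=1·1+0=1
a_2=10:  p_2=10·18+17=197,  q_2=10·1+1=11
a_3=1:  p_3=1·197+18=215,  q_3=1·11+1=12
fundamental: x₁=215, y₁=12  (since 46225 − 321·144 = 1)

215 12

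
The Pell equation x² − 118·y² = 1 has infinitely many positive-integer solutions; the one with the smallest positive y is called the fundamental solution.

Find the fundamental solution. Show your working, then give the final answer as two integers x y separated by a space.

306917 28254

[10; 1,6,3,2,10,2,3,6,1,20] for √118; ℓ=10 ⇒ convergent index 9
a_0=10:  p_0=10·1+0=10,  q_0=10·0+1=1
a_1=1:  p_1=1·10+1=11,  q_1=1·1+0=1
a_2=6:  p_2=6·11+10=76,  q_2=6·1+1=7
a_3=3:  p_3=3·76+11=239,  q_3=3·7+1=22
…
a_7=3:  p_7=3·12112+5779=42115,  q_7=3·1115+532=3877
a_8=6:  p_8=6·42115+12112=264802,  q_8=6·3877+1115=24377
a_9=1:  p_9=1·264802+42115=306917,  q_9=1·24377+3877=28254
(x₁, y₁) = (306917, 28254);  306917² − 118·28254² = 1 ✓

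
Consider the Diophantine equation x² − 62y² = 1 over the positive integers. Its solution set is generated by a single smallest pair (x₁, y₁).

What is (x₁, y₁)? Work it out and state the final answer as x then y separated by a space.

[7; 1,6,1,14] for √62; ℓ=4 ⇒ convergent index 3
step 0: (7, 1)  from 7·(1,0) + (0,1)
step 1: (8, 1)  from 1·(7,1) + (1,0)
step 2: (55, 7)  from 6·(8,1) + (7,1)
step 3: (63, 8)  from 1·(55,7) + (8,1)
fundamental: x₁=63, y₁=8  (since 3969 − 62·64 = 1)

63 8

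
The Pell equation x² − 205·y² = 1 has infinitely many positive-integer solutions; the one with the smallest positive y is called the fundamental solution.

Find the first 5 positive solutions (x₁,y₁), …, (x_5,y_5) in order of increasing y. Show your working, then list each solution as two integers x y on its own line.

√205 = [14; 3,6,1,4,1,6,3,28, …], period ℓ=8 (even) → k=7
step 0: (14, 1)  from 14·(1,0) + (0,1)
step 1: (43, 3)  from 3·(14,1) + (1,0)
…
step 3: (315, 22)  from 1·(272,19) + (43,3)
step 4: (1532, 107)  from 4·(315,22) + (272,19)
…
step 6: (12614, 881)  from 6·(1847,129) + (1532,107)
step 7: (39689, 2772)  from 3·(12614,881) + (1847,129)
→ (39689, 2772).  Check: 39689²=1575216721, 205·2772²=1575216720, difference 1.
(39689+2772√205)^2 = 3150433441 + 220035816√205
(39689+2772√205)^3 = 250075105640009 + 17466002999676√205
(39689+2772√205)^4 = 19850461732342200961 + 1386416385888245712√205
(39689+2772√205)^5 = 1575689951139784122242249 + 110050959861571165127460√205

39689 2772
3150433441 220035816
250075105640009 17466002999676
19850461732342200961 1386416385888245712
1575689951139784122242249 110050959861571165127460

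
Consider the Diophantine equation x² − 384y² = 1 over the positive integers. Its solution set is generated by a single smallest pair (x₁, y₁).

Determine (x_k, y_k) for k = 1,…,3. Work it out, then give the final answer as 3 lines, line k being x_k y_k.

[19; 1,1,2,9,2,1,1,38] for √384; ℓ=8 ⇒ convergent index 7
step 0: (19, 1)  from 19·(1,0) + (0,1)
step 1: (20, 1)  from 1·(19,1) + (1,0)
step 2: (39, 2)  from 1·(20,1) + (19,1)
step 3: (98, 5)  from 2·(39,2) + (20,1)
…
step 6: (2861, 146)  from 1·(1940,99) + (921,47)
step 7: (4801, 245)  from 1·(2861,146) + (1940,99)
→ (4801, 245).  Check: 4801²=23049601, 384·245²=23049600, difference 1.
n=2: (4801,245)∘(4801,245) = (4801·4801+384·245·245, 4801·245+245·4801) = (46099201,2352490)
n=3: (46099201,2352490)∘(4801,245) = (4801·46099201+384·245·2352490, 4801·2352490+245·46099201) = (442644523201,22588608735)

4801 245
46099201 2352490
442644523201 22588608735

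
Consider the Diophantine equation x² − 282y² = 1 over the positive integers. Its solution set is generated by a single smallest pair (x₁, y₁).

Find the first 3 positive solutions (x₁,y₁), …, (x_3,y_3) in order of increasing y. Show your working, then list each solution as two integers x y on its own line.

[16; 1,3,1,4,1,3,1,32] for √282; ℓ=8 ⇒ convergent index 7
k=0  a_k=16  p_k/q_k = 16/1
…
k=6  a_k=3  p_k/q_k = 1864/111
k=7  a_k=1  p_k/q_k = 2351/140
→ (2351, 140).  Check: 2351²=5527201, 282·140²=5527200, difference 1.
(x_2, y_2) = (2351·2351 + 282·140·140, 2351·140 + 140·2351) = (11054401, 658280)
(x_3, y_3) = (2351·11054401 + 282·140·658280, 2351·658280 + 140·11054401) = (51977791151, 3095232420)

2351 140
11054401 658280
51977791151 3095232420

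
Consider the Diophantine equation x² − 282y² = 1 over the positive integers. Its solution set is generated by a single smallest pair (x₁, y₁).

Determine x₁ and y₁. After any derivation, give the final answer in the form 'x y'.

[16; 1,3,1,4,1,3,1,32] for √282; ℓ=8 ⇒ convergent index 7
i=0: a=16 ⇒ p=16, q=1
i=1: a=1 ⇒ p=17, q=1
…
i=3: a=1 ⇒ p=84, q=5
i=4: a=4 ⇒ p=403, q=24
…
i=6: a=3 ⇒ p=1864, q=111
i=7: a=1 ⇒ p=2351, q=140
→ (2351, 140).  Check: 2351²=5527201, 282·140²=5527200, difference 1.

2351 140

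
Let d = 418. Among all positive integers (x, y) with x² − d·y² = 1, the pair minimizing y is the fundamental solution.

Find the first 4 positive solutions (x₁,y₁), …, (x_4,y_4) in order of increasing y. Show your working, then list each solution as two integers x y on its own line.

33857 1656
2292592897 112134384
155240635393601 7593067676520
10511964382749705217 514156984535740896

√418 = [20; 2,4,20,4,2,40, …], period ℓ=6 (even) → k=5
a_0=20:  p_0=20·1+0=20,  q_0=20·0+1=1
a_1=2:  p_1=2·20+1=41,  q_1=2·1+0=2
a_2=4:  p_2=4·41+20=184,  q_2=4·2+1=9
…
a_4=4:  p_4=4·3721+184=15068,  q_4=4·182+9=737
a_5=2:  p_5=2·15068+3721=33857,  q_5=2·737+182=1656
(x₁, y₁) = (33857, 1656);  33857² − 418·1656² = 1 ✓
n=2: (33857,1656)∘(33857,1656) = (33857·33857+418·1656·1656, 33857·1656+1656·33857) = (2292592897,112134384)
n=3: (2292592897,112134384)∘(33857,1656) = (33857·2292592897+418·1656·112134384, 33857·112134384+1656·2292592897) = (155240635393601,7593067676520)
n=4: (155240635393601,7593067676520)∘(33857,1656) = (33857·155240635393601+418·1656·7593067676520, 33857·7593067676520+1656·155240635393601) = (10511964382749705217,514156984535740896)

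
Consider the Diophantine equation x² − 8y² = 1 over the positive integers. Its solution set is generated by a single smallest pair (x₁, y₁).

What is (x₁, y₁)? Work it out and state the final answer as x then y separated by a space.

d=8: √d = [2; 1,4] (ℓ=2, even), read p_1/q_1
k=0  a_k=2  p_k/q_k = 2/1
k=1  a_k=1  p_k/q_k = 3/1
fundamental: x₁=3, y₁=1  (since 9 − 8·1 = 1)

3 1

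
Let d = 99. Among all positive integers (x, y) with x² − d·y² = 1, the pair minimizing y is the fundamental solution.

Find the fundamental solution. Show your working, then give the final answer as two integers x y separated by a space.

√99 = [9; 1,18, …], period ℓ=2 (even) → k=1
i=0: a=9 ⇒ p=9, q=1
i=1: a=1 ⇒ p=10, q=1
→ (10, 1).  Check: 10²=100, 99·1²=99, difference 1.

10 1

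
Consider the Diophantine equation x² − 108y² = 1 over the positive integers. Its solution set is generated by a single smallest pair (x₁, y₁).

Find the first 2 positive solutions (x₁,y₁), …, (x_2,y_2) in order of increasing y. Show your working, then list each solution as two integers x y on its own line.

d=108: √d = [10; 2,1,1,4,1,1,2,20] (ℓ=8, even), read p_7/q_7
a_0=10:  p_0=10·1+0=10,  q_0=10·0+1=1
a_1=2:  p_1=2·10+1=21,  q_1=2·1+0=2
a_2=1:  p_2=1·21+10=31,  q_2=1·2+1=3
a_3=1:  p_3=1·31+21=52,  q_3=1·3+2=5
…
a_6=1:  p_6=1·291+239=530,  q_6=1·28+23=51
a_7=2:  p_7=2·530+291=1351,  q_7=2·51+28=130
fundamental: x₁=1351, y₁=130  (since 1825201 − 108·16900 = 1)
k=2:  x_2 = 1351·1351+108·130·130 = 3650401,  y_2 = 1351·130+130·1351 = 351260

1351 130
3650401 351260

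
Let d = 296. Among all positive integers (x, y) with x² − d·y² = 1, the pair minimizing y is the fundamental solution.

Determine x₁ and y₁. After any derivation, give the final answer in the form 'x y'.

3699 215

d=296: √d = [17; 4,1,7,1,4,34] (ℓ=6, even), read p_5/q_5
step 0: (17, 1)  from 17·(1,0) + (0,1)
…
step 4: (757, 44)  from 1·(671,39) + (86,5)
step 5: (3699, 215)  from 4·(757,44) + (671,39)
(x₁, y₁) = (3699, 215);  3699² − 296·215² = 1 ✓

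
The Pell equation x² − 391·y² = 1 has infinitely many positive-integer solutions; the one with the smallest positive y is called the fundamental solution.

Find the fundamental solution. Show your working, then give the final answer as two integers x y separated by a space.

7338680 371133

[19; 1,3,2,2,1,…,3,1,38] for √391; ℓ=16 ⇒ convergent index 15
a_0=19:  p_0=19·1+0=19,  q_0=19·0+1=1
a_1=1:  p_1=1·19+1=20,  q_1=1·1+0=1
…
a_6=1:  p_6=1·613+435=1048,  q_6=1·31+22=53
…
a_10=1:  p_10=1·107747+52519=160266,  q_10=1·5449+2656=8105
…
a_14=3:  p_14=3·1660597+696292=5678083,  q_14=3·83980+35213=287153
a_15=1:  p_15=1·5678083+1660597=7338680,  q_15=1·287153+83980=371133
(x₁, y₁) = (7338680, 371133);  7338680² − 391·371133² = 1 ✓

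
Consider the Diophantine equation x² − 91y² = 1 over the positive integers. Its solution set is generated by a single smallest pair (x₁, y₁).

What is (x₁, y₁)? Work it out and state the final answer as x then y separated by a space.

1574 165

d=91: √d = [9; 1,1,5,1,5,1,1,18] (ℓ=8, even), read p_7/q_7
a_0=9:  p_0=9·1+0=9,  q_0=9·0+1=1
…
a_2=1:  p_2=1·10+9=19,  q_2=1·1+1=2
a_3=5:  p_3=5·19+10=105,  q_3=5·2+1=11
a_4=1:  p_4=1·105+19=124,  q_4=1·11+2=13
a_5=5:  p_5=5·124+105=725,  q_5=5·13+11=76
a_6=1:  p_6=1·725+124=849,  q_6=1·76+13=89
a_7=1:  p_7=1·849+725=1574,  q_7=1·89+76=165
(x₁, y₁) = (1574, 165);  1574² − 91·165² = 1 ✓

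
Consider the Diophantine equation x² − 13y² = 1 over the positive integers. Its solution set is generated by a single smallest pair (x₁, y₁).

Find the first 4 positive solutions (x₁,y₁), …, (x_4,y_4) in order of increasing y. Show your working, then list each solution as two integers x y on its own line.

649 180
842401 233640
1093435849 303264540
1419278889601 393637139280

√13 → a₀=3, period (1,1,1,1,6); ℓ=5 odd so k=9
k=0  a_k=3  p_k/q_k = 3/1
…
k=2  a_k=1  p_k/q_k = 7/2
…
k=4  a_k=1  p_k/q_k = 18/5
…
k=8  a_k=1  p_k/q_k = 393/109
k=9  a_k=1  p_k/q_k = 649/180
fundamental: x₁=649, y₁=180  (since 421201 − 13·32400 = 1)
(649+180√13)^2 = 842401 + 233640√13
(649+180√13)^3 = 1093435849 + 303264540√13
(649+180√13)^4 = 1419278889601 + 393637139280√13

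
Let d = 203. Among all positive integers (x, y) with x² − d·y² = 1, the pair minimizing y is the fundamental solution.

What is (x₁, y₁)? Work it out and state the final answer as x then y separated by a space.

√203 → a₀=14, period (4,28); ℓ=2 even so k=1
a_0=14:  p_0=14·1+0=14,  q_0=14·0+1=1
a_1=4:  p_1=4·14+1=57,  q_1=4·1+0=4
fundamental: x₁=57, y₁=4  (since 3249 − 203·16 = 1)

57 4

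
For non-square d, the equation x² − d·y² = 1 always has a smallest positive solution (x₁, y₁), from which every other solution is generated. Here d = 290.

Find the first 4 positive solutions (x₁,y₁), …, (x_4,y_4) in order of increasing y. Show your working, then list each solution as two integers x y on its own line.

579 34
670481 39372
776416419 45592742
899089542721 52796355864

√290 → a₀=17, period (34); ℓ=1 odd so k=1
step 0: (17, 1)  from 17·(1,0) + (0,1)
step 1: (579, 34)  from 34·(17,1) + (1,0)
fundamental: x₁=579, y₁=34  (since 335241 − 290·1156 = 1)
(579+34√290)^2 = 670481 + 39372√290
(579+34√290)^3 = 776416419 + 45592742√290
(579+34√290)^4 = 899089542721 + 52796355864√290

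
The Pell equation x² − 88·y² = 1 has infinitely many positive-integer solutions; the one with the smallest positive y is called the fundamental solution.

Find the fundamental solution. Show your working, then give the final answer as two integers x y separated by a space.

[9; 2,1,1,1,2,18] for √88; ℓ=6 ⇒ convergent index 5
step 0: (9, 1)  from 9·(1,0) + (0,1)
step 1: (19, 2)  from 2·(9,1) + (1,0)
step 2: (28, 3)  from 1·(19,2) + (9,1)
…
step 4: (75, 8)  from 1·(47,5) + (28,3)
step 5: (197, 21)  from 2·(75,8) + (47,5)
(x₁, y₁) = (197, 21);  197² − 88·21² = 1 ✓

197 21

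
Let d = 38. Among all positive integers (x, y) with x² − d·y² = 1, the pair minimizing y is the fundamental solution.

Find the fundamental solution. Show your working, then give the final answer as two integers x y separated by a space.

37 6

[6; 6,12] for √38; ℓ=2 ⇒ convergent index 1
step 0: (6, 1)  from 6·(1,0) + (0,1)
step 1: (37, 6)  from 6·(6,1) + (1,0)
fundamental: x₁=37, y₁=6  (since 1369 − 38·36 = 1)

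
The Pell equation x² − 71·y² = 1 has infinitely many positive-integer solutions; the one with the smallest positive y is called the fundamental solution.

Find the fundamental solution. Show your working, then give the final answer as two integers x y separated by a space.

d=71: √d = [8; 2,2,1,7,1,2,2,16] (ℓ=8, even), read p_7/q_7
k=0  a_k=8  p_k/q_k = 8/1
k=1  a_k=2  p_k/q_k = 17/2
…
k=6  a_k=2  p_k/q_k = 1483/176
k=7  a_k=2  p_k/q_k = 3480/413
fundamental: x₁=3480, y₁=413  (since 12110400 − 71·170569 = 1)

3480 413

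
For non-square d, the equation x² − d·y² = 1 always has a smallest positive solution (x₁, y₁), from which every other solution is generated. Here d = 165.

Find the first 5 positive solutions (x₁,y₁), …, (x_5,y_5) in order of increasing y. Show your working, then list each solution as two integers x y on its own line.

1079 84
2328481 181272
5024860919 391184892
10843647534721 844176815664
23400586355066999 1821733177018020

√165 = [12; 1,5,2,5,1,24, …], period ℓ=6 (even) → k=5
k=0  a_k=12  p_k/q_k = 12/1
k=1  a_k=1  p_k/q_k = 13/1
k=2  a_k=5  p_k/q_k = 77/6
k=3  a_k=2  p_k/q_k = 167/13
k=4  a_k=5  p_k/q_k = 912/71
k=5  a_k=1  p_k/q_k = 1079/84
→ (1079, 84).  Check: 1079²=1164241, 165·84²=1164240, difference 1.
k=2:  x_2 = 1079·1079+165·84·84 = 2328481,  y_2 = 1079·84+84·1079 = 181272
k=3:  x_3 = 1079·2328481+165·84·181272 = 5024860919,  y_3 = 1079·181272+84·2328481 = 391184892
k=4:  x_4 = 1079·5024860919+165·84·391184892 = 10843647534721,  y_4 = 1079·391184892+84·5024860919 = 844176815664
k=5:  x_5 = 1079·10843647534721+165·84·844176815664 = 23400586355066999,  y_5 = 1079·844176815664+84·10843647534721 = 1821733177018020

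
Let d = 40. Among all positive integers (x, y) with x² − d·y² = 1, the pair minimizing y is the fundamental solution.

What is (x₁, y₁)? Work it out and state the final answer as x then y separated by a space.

19 3

d=40: √d = [6; 3,12] (ℓ=2, even), read p_1/q_1
k=0  a_k=6  p_k/q_k = 6/1
k=1  a_k=3  p_k/q_k = 19/3
(x₁, y₁) = (19, 3);  19² − 40·3² = 1 ✓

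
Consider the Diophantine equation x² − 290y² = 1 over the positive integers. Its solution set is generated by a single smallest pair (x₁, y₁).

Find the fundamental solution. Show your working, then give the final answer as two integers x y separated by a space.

d=290: √d = [17; 34] (ℓ=1, odd), read p_1/q_1
a_0=17:  p_0=17·1+0=17,  q_0=17·0+1=1
a_1=34:  p_1=34·17+1=579,  q_1=34·1+0=34
fundamental: x₁=579, y₁=34  (since 335241 − 290·1156 = 1)

579 34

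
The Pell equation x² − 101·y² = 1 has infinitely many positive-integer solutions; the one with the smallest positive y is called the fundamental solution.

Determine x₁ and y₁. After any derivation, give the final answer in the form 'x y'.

201 20

d=101: √d = [10; 20] (ℓ=1, odd), read p_1/q_1
k=0  a_k=10  p_k/q_k = 10/1
k=1  a_k=20  p_k/q_k = 201/20
fundamental: x₁=201, y₁=20  (since 40401 − 101·400 = 1)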